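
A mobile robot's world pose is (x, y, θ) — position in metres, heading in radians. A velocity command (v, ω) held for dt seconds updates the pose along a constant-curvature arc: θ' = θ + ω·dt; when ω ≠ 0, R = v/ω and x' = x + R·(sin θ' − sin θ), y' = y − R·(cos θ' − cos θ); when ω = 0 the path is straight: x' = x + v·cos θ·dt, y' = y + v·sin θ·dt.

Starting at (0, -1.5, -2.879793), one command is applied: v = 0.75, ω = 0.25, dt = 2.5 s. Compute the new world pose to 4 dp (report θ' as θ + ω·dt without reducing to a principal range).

θ' = -2.8798 + 0.25·2.5 = -2.2548
R = v/ω = 0.75/0.25 = 3.0000
x' = 0 + 3.0000·(sin -2.2548 − sin -2.8798) = -1.5487
y' = -1.5 − 3.0000·(cos -2.2548 − cos -2.8798) = -2.5021

(-1.5487, -2.5021, -2.2548)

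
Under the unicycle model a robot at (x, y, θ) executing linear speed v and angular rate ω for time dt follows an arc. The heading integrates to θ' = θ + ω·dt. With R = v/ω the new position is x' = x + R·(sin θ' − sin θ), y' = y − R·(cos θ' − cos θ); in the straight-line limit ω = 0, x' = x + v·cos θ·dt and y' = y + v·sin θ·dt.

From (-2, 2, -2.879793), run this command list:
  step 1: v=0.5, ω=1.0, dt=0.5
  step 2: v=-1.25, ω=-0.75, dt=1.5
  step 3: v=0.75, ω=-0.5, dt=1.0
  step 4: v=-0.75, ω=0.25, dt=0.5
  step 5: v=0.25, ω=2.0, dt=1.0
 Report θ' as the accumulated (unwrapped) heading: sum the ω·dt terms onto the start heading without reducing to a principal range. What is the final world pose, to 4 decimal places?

(-1.0225, 2.3345, -1.8798)

step 1: θ'=-2.3798 (R=0.5000) → pose (-2.2157, 1.8788, -2.3798)
step 2: θ'=-3.5048 (R=1.6667) → pose (-0.4732, 2.2308, -3.5048)
step 3: θ'=-4.0048 (R=-1.5000) → pose (-1.0802, 2.6579, -4.0048)
step 4: θ'=-3.8798 (R=-3.0000) → pose (-0.8193, 2.3889, -3.8798)
step 5: θ'=-1.8798 (R=0.1250) → pose (-1.0225, 2.3345, -1.8798)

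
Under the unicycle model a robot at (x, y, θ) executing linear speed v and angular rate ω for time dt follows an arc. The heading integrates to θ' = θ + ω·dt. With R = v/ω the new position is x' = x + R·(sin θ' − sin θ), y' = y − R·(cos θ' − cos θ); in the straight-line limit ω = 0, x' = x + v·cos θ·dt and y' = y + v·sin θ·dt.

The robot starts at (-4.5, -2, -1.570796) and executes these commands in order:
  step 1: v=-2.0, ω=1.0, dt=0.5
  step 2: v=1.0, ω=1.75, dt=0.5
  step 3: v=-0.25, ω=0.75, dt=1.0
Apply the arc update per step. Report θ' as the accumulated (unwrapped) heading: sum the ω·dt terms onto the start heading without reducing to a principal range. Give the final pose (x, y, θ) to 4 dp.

(-4.5948, -1.3712, 0.5542)

step 1: θ'=-1.0708 (R=-2.0000) → pose (-4.7448, -1.0411, -1.0708)
step 2: θ'=-0.1958 (R=0.5714) → pose (-4.3545, -1.3277, -0.1958)
step 3: θ'=0.5542 (R=-0.3333) → pose (-4.5948, -1.3712, 0.5542)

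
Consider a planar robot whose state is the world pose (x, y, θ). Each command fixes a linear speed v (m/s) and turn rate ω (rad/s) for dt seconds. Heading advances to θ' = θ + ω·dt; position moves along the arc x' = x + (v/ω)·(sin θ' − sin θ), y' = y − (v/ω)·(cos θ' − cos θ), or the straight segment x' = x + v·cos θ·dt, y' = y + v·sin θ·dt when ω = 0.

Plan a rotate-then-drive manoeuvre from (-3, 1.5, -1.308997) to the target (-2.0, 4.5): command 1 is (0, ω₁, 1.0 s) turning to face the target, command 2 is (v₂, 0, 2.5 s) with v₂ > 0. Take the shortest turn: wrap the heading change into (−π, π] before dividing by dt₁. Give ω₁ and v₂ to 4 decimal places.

heading to target = atan2(4.5−1.5, -2−-3) = 1.2490
Δθ = wrap(1.2490 − -1.3090) = 2.5580; ω₁ = Δθ/dt₁ = 2.5580
distance = √((-2−-3)² + (4.5−1.5)²) = 3.1623; v₂ = distance/dt₂ = 1.2649

ω₁ = 2.5580, v₂ = 1.2649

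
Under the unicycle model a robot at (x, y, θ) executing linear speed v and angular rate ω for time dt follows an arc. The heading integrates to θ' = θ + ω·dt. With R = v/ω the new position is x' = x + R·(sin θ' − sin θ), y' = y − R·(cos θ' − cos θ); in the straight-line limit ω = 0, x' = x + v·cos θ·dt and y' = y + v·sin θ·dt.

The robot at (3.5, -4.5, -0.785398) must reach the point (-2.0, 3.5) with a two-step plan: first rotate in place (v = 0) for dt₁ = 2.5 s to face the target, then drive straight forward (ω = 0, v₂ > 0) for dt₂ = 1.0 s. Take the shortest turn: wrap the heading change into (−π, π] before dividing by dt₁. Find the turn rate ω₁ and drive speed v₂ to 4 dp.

ω₁ = 1.1834, v₂ = 9.7082

heading to target = atan2(3.5−-4.5, -2−3.5) = 2.1731
Δθ = wrap(2.1731 − -0.7854) = 2.9585; ω₁ = Δθ/dt₁ = 1.1834
distance = √((-2−3.5)² + (3.5−-4.5)²) = 9.7082; v₂ = distance/dt₂ = 9.7082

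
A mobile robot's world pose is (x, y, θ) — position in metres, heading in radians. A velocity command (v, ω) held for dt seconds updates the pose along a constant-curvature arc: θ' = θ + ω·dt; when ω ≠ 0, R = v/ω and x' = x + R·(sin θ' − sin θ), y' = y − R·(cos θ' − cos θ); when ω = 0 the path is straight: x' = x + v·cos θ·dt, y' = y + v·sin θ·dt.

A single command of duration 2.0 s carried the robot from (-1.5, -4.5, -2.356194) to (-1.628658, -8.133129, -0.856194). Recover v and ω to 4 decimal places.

Δθ = -0.856194 − -2.356194 = 1.500000
ω = Δθ/dt = 1.500000/2.0 = 0.7500
R = −Δy/(cos θ' − cos θ) = 2.6667
v = R·ω = 2.6667·0.7500 = 2.0000

v = 2.0000, ω = 0.7500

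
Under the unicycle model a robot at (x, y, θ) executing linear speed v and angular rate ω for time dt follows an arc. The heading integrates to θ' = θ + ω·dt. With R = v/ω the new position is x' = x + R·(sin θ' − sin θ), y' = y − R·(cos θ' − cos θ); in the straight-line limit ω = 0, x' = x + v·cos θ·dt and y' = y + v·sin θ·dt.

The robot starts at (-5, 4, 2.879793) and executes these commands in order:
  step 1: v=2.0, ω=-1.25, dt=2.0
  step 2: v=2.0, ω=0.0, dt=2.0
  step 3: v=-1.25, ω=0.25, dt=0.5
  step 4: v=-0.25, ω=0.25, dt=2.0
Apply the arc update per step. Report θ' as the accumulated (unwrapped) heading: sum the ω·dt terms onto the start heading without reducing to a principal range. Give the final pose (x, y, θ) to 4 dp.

(-2.3890, 7.9080, 1.0048)

step 1: θ'=0.3798 (R=-1.6000) → pose (-5.1791, 7.0315, 0.3798)
step 2: θ'=0.3798 (straight) → pose (-1.4641, 8.5144, 0.3798)
step 3: θ'=0.5048 (R=-5.0000) → pose (-2.0286, 8.2470, 0.5048)
step 4: θ'=1.0048 (R=-1.0000) → pose (-2.3890, 7.9080, 1.0048)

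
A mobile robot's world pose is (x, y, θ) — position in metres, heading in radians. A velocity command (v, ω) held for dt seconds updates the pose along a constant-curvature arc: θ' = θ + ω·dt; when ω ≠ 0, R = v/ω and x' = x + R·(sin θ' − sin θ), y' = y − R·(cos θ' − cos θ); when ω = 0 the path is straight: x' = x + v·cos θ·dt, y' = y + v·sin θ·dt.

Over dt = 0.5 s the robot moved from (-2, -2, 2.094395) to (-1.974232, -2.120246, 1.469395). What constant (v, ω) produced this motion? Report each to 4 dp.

v = -0.2500, ω = -1.2500

Δθ = 1.469395 − 2.094395 = -0.625000
ω = Δθ/dt = -0.625000/0.5 = -1.2500
R = −Δy/(cos θ' − cos θ) = 0.2000
v = R·ω = 0.2000·-1.2500 = -0.2500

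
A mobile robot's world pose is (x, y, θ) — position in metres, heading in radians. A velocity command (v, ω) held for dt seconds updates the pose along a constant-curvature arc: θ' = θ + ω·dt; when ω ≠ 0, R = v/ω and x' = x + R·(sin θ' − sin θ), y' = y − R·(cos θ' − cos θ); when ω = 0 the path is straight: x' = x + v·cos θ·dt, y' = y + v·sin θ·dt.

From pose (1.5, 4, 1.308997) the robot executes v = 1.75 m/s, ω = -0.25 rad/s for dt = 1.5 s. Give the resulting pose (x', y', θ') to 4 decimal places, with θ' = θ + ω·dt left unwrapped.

θ' = 1.3090 + -0.25·1.5 = 0.9340
R = v/ω = 1.75/-0.25 = -7.0000
x' = 1.5 + -7.0000·(sin 0.9340 − sin 1.3090) = 2.6335
y' = 4 − -7.0000·(cos 0.9340 − cos 1.3090) = 6.3506

(2.6335, 6.3506, 0.9340)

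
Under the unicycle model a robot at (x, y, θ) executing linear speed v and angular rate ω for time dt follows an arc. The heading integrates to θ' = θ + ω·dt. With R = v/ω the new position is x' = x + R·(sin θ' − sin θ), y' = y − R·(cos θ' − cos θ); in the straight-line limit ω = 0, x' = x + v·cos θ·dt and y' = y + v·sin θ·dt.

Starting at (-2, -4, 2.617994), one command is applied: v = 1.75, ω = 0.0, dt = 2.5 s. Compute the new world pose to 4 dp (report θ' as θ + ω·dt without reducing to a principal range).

θ' = 2.6180 + 0.0·2.5 = 2.6180
ω = 0 → straight: x' = -2 + 1.75·cos(2.6180)·2.5 = -5.7889
y' = -4 + 1.75·sin(2.6180)·2.5 = -1.8125

(-5.7889, -1.8125, 2.6180)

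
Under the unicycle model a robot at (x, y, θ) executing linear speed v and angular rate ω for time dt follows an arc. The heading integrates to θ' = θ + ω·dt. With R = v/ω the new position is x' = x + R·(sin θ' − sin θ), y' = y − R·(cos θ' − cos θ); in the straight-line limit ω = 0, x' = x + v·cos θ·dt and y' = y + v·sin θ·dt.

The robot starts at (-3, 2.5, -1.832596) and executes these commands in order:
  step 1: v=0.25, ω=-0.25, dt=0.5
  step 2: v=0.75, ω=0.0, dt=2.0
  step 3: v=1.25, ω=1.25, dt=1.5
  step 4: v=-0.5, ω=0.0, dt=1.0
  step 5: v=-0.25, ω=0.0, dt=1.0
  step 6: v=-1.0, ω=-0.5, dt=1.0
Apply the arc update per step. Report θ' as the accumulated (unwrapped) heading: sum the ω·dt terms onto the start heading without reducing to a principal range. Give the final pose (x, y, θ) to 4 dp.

step 1: θ'=-1.9576 (R=-1.0000) → pose (-3.0398, 2.3816, -1.9576)
step 2: θ'=-1.9576 (straight) → pose (-3.6056, 0.9924, -1.9576)
step 3: θ'=-0.0826 (R=1.0000) → pose (-2.7620, -0.3814, -0.0826)
step 4: θ'=-0.0826 (straight) → pose (-3.2603, -0.3402, -0.0826)
step 5: θ'=-0.0826 (straight) → pose (-3.5095, -0.3195, -0.0826)
step 6: θ'=-0.5826 (R=2.0000) → pose (-4.4449, 0.0036, -0.5826)

(-4.4449, 0.0036, -0.5826)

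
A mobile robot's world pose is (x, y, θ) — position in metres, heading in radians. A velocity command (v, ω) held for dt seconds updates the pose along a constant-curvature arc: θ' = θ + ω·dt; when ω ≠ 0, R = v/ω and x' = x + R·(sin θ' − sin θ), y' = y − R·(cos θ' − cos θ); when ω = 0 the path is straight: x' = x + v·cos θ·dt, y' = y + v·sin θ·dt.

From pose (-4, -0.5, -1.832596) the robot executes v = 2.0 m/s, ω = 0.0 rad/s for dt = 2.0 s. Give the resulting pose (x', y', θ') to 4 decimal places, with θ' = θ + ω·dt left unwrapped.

(-5.0353, -4.3637, -1.8326)

θ' = -1.8326 + 0.0·2.0 = -1.8326
ω = 0 → straight: x' = -4 + 2.0·cos(-1.8326)·2.0 = -5.0353
y' = -0.5 + 2.0·sin(-1.8326)·2.0 = -4.3637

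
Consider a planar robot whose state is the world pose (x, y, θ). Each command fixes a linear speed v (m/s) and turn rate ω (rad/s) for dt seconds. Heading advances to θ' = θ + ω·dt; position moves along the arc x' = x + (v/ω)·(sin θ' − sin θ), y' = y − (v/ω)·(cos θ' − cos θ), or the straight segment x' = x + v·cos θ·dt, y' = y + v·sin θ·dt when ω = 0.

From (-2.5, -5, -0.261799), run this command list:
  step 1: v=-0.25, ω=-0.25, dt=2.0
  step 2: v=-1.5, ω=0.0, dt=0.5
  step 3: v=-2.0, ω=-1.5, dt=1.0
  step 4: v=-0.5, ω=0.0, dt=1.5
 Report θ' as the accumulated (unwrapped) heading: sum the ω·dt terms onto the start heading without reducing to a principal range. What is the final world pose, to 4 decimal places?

(-3.1033, -1.8475, -2.2618)

step 1: θ'=-0.7618 (R=1.0000) → pose (-2.9314, -4.7577, -0.7618)
step 2: θ'=-0.7618 (straight) → pose (-3.4741, -4.2400, -0.7618)
step 3: θ'=-2.2618 (R=1.3333) → pose (-3.5813, -2.4255, -2.2618)
step 4: θ'=-2.2618 (straight) → pose (-3.1033, -1.8475, -2.2618)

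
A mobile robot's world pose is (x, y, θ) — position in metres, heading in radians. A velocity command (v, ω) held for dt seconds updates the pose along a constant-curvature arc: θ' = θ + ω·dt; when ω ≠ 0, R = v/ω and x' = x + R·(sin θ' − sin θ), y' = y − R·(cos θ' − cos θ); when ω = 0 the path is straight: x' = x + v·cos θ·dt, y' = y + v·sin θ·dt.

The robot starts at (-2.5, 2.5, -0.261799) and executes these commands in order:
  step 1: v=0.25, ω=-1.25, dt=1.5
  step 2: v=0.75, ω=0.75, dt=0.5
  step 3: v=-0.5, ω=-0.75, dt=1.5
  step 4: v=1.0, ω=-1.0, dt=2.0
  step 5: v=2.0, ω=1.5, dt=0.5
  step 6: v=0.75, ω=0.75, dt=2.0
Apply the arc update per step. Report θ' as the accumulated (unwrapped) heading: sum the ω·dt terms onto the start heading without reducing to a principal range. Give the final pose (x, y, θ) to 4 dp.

step 1: θ'=-2.1368 (R=-0.2000) → pose (-2.3830, 2.1996, -2.1368)
step 2: θ'=-1.7618 (R=1.0000) → pose (-2.5207, 1.8531, -1.7618)
step 3: θ'=-2.8868 (R=0.6667) → pose (-2.0342, 2.3717, -2.8868)
step 4: θ'=-4.8868 (R=-1.0000) → pose (-3.2711, 3.5130, -4.8868)
step 5: θ'=-4.1368 (R=1.3333) → pose (-3.4657, 4.4701, -4.1368)
step 6: θ'=-2.6368 (R=1.0000) → pose (-4.7882, 4.8011, -2.6368)

(-4.7882, 4.8011, -2.6368)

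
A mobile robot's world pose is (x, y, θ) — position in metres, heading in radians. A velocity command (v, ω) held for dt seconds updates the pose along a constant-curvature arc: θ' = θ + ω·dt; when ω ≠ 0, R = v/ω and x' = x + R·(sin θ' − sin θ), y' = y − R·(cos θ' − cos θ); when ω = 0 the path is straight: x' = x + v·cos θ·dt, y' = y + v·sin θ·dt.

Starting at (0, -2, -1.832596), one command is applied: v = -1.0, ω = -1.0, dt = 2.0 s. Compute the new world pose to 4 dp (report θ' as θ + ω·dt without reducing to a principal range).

(1.6032, -1.4882, -3.8326)

θ' = -1.8326 + -1.0·2.0 = -3.8326
R = v/ω = -1.0/-1.0 = 1.0000
x' = 0 + 1.0000·(sin -3.8326 − sin -1.8326) = 1.6032
y' = -2 − 1.0000·(cos -3.8326 − cos -1.8326) = -1.4882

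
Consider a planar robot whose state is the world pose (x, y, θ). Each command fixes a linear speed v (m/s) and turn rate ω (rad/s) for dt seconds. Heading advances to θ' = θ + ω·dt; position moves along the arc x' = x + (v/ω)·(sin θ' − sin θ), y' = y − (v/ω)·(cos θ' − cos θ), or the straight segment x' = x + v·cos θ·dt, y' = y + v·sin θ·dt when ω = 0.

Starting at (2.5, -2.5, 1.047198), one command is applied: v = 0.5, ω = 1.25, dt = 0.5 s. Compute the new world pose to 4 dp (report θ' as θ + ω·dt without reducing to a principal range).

θ' = 1.0472 + 1.25·0.5 = 1.6722
R = v/ω = 0.5/1.25 = 0.4000
x' = 2.5 + 0.4000·(sin 1.6722 − sin 1.0472) = 2.5515
y' = -2.5 − 0.4000·(cos 1.6722 − cos 1.0472) = -2.2595

(2.5515, -2.2595, 1.6722)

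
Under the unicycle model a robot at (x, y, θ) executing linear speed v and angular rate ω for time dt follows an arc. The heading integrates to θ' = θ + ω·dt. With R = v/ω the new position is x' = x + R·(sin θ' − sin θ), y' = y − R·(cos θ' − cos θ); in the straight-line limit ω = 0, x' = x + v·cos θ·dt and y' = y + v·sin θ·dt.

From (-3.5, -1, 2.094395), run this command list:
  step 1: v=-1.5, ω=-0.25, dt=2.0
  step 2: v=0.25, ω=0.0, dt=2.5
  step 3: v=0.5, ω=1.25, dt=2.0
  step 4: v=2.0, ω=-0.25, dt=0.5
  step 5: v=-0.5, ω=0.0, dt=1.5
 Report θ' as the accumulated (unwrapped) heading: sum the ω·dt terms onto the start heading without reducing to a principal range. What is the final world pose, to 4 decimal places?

(-3.5599, -3.2357, 3.9694)

step 1: θ'=1.5944 (R=6.0000) → pose (-2.6978, -3.8584, 1.5944)
step 2: θ'=1.5944 (straight) → pose (-2.7126, -3.2336, 1.5944)
step 3: θ'=4.0944 (R=0.4000) → pose (-3.4385, -3.0113, 4.0944)
step 4: θ'=3.9694 (R=-8.0000) → pose (-4.0672, -3.7880, 3.9694)
step 5: θ'=3.9694 (straight) → pose (-3.5599, -3.2357, 3.9694)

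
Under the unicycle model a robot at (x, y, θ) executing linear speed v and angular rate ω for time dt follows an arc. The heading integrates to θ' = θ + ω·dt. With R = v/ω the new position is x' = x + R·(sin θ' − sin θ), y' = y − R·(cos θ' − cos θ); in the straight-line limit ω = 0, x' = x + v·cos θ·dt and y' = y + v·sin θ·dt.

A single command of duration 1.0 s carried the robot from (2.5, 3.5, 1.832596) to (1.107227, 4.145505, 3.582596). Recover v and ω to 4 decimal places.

Δθ = 3.582596 − 1.832596 = 1.750000
ω = Δθ/dt = 1.750000/1.0 = 1.7500
R = Δx/(sin θ' − sin θ) = 1.0000
v = R·ω = 1.0000·1.7500 = 1.7500

v = 1.7500, ω = 1.7500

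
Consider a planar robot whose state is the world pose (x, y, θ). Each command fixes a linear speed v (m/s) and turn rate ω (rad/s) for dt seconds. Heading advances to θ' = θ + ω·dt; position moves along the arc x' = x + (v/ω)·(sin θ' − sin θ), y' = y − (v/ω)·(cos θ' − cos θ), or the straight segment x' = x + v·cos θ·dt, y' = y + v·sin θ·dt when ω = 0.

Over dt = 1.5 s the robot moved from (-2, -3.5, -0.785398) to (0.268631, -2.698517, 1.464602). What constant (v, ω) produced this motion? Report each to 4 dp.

Δθ = 1.464602 − -0.785398 = 2.250000
ω = Δθ/dt = 2.250000/1.5 = 1.5000
R = Δx/(sin θ' − sin θ) = 1.3333
v = R·ω = 1.3333·1.5000 = 2.0000

v = 2.0000, ω = 1.5000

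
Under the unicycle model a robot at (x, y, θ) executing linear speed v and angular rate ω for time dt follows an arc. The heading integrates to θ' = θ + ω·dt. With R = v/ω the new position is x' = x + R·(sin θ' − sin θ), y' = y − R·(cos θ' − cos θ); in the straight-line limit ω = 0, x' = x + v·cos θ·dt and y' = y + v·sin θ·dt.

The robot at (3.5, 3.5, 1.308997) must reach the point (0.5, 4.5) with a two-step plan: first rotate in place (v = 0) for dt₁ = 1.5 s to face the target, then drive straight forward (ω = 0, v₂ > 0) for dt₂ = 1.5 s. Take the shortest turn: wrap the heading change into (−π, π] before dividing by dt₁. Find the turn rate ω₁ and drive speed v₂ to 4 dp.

heading to target = atan2(4.5−3.5, 0.5−3.5) = 2.8198
Δθ = wrap(2.8198 − 1.3090) = 1.5108; ω₁ = Δθ/dt₁ = 1.0072
distance = √((0.5−3.5)² + (4.5−3.5)²) = 3.1623; v₂ = distance/dt₂ = 2.1082

ω₁ = 1.0072, v₂ = 2.1082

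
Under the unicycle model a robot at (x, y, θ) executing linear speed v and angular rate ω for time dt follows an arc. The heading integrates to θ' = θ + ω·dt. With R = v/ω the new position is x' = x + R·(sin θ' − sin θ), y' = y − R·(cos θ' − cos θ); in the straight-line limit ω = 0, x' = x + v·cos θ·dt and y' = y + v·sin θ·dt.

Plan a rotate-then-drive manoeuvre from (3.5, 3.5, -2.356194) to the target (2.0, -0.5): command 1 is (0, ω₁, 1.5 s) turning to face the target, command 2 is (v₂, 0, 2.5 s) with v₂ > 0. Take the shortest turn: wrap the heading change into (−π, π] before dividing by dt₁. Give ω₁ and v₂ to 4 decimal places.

ω₁ = 0.2844, v₂ = 1.7088

heading to target = atan2(-0.5−3.5, 2−3.5) = -1.9296
Δθ = wrap(-1.9296 − -2.3562) = 0.4266; ω₁ = Δθ/dt₁ = 0.2844
distance = √((2−3.5)² + (-0.5−3.5)²) = 4.2720; v₂ = distance/dt₂ = 1.7088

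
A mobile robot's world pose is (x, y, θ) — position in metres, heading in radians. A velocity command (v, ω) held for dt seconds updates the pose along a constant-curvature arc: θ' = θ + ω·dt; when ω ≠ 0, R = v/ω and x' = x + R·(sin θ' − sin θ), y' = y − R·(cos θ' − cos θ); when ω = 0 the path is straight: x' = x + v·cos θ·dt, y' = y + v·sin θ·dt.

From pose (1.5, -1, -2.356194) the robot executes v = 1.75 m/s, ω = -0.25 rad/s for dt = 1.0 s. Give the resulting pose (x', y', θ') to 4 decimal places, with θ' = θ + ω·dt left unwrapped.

(0.1215, -2.0707, -2.6062)

θ' = -2.3562 + -0.25·1.0 = -2.6062
R = v/ω = 1.75/-0.25 = -7.0000
x' = 1.5 + -7.0000·(sin -2.6062 − sin -2.3562) = 0.1215
y' = -1 − -7.0000·(cos -2.6062 − cos -2.3562) = -2.0707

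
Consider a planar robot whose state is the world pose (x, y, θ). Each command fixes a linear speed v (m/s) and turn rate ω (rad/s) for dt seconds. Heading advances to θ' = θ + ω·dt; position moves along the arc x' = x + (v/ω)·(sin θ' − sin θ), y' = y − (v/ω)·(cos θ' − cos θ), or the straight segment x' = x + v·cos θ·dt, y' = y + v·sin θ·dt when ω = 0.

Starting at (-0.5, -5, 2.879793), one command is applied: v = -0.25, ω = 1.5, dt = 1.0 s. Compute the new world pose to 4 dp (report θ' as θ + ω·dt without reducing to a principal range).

(-0.2993, -4.8934, 4.3798)

θ' = 2.8798 + 1.5·1.0 = 4.3798
R = v/ω = -0.25/1.5 = -0.1667
x' = -0.5 + -0.1667·(sin 4.3798 − sin 2.8798) = -0.2993
y' = -5 − -0.1667·(cos 4.3798 − cos 2.8798) = -4.8934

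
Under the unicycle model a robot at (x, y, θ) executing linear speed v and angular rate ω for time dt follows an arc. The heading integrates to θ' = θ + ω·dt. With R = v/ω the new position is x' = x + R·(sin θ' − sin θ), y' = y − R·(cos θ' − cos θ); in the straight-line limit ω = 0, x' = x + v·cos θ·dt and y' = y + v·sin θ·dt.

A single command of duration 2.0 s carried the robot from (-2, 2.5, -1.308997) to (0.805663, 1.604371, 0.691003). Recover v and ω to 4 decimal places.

Δθ = 0.691003 − -1.308997 = 2.000000
ω = Δθ/dt = 2.000000/2.0 = 1.0000
R = Δx/(sin θ' − sin θ) = 1.7500
v = R·ω = 1.7500·1.0000 = 1.7500

v = 1.7500, ω = 1.0000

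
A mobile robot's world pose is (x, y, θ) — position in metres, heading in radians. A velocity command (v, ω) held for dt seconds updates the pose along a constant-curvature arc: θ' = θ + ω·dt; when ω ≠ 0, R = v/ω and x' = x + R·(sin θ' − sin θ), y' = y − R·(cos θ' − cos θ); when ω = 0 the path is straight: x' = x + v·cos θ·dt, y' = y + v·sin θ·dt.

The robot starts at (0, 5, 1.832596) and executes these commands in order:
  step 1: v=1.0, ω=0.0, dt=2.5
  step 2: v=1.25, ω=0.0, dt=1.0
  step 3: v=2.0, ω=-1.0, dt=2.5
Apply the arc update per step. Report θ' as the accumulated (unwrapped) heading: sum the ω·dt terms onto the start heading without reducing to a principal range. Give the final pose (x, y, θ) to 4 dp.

step 1: θ'=1.8326 (straight) → pose (-0.6470, 7.4148, 1.8326)
step 2: θ'=1.8326 (straight) → pose (-0.9706, 8.6222, 1.8326)
step 3: θ'=-0.6674 (R=-2.0000) → pose (2.1992, 10.7107, -0.6674)

(2.1992, 10.7107, -0.6674)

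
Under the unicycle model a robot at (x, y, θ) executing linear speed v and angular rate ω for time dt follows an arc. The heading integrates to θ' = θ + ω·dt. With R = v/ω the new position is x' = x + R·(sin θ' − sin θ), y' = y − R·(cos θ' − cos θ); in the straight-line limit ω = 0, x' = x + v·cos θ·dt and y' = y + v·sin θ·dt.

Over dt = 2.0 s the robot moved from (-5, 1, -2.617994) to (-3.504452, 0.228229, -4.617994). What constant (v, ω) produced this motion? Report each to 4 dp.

Δθ = -4.617994 − -2.617994 = -2.000000
ω = Δθ/dt = -2.000000/2.0 = -1.0000
R = Δx/(sin θ' − sin θ) = 1.0000
v = R·ω = 1.0000·-1.0000 = -1.0000

v = -1.0000, ω = -1.0000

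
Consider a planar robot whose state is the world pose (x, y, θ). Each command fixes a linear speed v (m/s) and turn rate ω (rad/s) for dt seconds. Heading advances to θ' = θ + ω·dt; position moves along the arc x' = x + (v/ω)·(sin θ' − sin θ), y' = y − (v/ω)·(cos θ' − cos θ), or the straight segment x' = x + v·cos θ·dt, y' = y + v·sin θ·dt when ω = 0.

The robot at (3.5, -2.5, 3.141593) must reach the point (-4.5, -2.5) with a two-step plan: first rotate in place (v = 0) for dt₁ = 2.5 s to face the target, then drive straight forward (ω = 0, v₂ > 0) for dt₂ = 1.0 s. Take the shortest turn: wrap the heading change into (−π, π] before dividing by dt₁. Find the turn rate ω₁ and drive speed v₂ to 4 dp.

ω₁ = 0.0000, v₂ = 8.0000

heading to target = atan2(-2.5−-2.5, -4.5−3.5) = 3.1416
Δθ = wrap(3.1416 − 3.1416) = 0.0000; ω₁ = Δθ/dt₁ = 0.0000
distance = √((-4.5−3.5)² + (-2.5−-2.5)²) = 8.0000; v₂ = distance/dt₂ = 8.0000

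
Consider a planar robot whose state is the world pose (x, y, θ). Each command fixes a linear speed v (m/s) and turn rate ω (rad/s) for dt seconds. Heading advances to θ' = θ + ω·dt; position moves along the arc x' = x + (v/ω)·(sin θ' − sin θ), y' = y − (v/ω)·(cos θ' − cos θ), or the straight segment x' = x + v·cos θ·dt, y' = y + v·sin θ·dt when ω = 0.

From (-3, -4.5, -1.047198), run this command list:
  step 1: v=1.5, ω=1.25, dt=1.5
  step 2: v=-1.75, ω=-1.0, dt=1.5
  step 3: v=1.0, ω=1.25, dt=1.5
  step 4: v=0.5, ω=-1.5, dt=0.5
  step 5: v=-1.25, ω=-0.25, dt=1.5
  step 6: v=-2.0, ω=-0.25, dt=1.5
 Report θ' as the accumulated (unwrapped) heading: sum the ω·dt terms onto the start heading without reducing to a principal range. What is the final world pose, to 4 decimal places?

(-6.8091, -4.5415, -0.2972)

step 1: θ'=0.8278 (R=1.2000) → pose (-1.0770, -4.7118, 0.8278)
step 2: θ'=-0.6722 (R=1.7500) → pose (-3.4556, -4.8972, -0.6722)
step 3: θ'=1.2028 (R=0.8000) → pose (-2.2109, -4.5591, 1.2028)
step 4: θ'=0.4528 (R=-0.3333) → pose (-2.0458, -4.3792, 0.4528)
step 5: θ'=0.0778 (R=5.0000) → pose (-3.8446, -4.8680, 0.0778)
step 6: θ'=-0.2972 (R=8.0000) → pose (-6.8091, -4.5415, -0.2972)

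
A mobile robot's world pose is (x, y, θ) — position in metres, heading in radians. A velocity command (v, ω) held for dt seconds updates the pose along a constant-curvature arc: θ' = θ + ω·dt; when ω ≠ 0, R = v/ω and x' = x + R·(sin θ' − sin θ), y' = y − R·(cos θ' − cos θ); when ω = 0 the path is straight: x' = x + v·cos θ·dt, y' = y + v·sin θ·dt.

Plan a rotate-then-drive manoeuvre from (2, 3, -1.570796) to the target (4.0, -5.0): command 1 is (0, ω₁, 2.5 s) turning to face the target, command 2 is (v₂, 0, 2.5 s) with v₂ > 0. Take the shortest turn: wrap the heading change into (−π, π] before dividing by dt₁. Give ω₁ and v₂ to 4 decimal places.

ω₁ = 0.0980, v₂ = 3.2985

heading to target = atan2(-5−3, 4−2) = -1.3258
Δθ = wrap(-1.3258 − -1.5708) = 0.2450; ω₁ = Δθ/dt₁ = 0.0980
distance = √((4−2)² + (-5−3)²) = 8.2462; v₂ = distance/dt₂ = 3.2985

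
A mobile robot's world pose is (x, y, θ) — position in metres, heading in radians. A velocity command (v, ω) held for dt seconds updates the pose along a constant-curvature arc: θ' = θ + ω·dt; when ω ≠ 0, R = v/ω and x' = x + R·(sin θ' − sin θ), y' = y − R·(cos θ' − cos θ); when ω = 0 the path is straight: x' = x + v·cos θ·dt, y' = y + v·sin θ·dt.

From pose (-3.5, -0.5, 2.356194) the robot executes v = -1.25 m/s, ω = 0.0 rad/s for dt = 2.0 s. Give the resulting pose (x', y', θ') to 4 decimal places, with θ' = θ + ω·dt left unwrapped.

θ' = 2.3562 + 0.0·2.0 = 2.3562
ω = 0 → straight: x' = -3.5 + -1.25·cos(2.3562)·2.0 = -1.7322
y' = -0.5 + -1.25·sin(2.3562)·2.0 = -2.2678

(-1.7322, -2.2678, 2.3562)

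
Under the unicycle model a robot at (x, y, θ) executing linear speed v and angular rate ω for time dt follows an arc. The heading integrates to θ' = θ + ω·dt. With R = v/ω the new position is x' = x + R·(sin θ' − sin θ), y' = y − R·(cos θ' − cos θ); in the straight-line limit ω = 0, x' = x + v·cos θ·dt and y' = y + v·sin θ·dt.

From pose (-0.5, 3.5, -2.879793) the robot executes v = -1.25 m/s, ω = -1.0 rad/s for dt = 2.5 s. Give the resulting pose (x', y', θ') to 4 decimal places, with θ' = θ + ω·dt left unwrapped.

θ' = -2.8798 + -1.0·2.5 = -5.3798
R = v/ω = -1.25/-1.0 = 1.2500
x' = -0.5 + 1.2500·(sin -5.3798 − sin -2.8798) = 0.8053
y' = 3.5 − 1.2500·(cos -5.3798 − cos -2.8798) = 1.5189

(0.8053, 1.5189, -5.3798)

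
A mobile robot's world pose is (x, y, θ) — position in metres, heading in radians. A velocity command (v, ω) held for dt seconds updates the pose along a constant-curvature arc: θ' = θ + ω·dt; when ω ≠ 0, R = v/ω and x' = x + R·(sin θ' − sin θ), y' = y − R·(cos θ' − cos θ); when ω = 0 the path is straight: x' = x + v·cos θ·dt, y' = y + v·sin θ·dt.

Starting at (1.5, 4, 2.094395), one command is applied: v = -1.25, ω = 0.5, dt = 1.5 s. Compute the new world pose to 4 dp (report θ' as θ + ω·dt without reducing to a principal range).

(2.9330, 2.8596, 2.8444)

θ' = 2.0944 + 0.5·1.5 = 2.8444
R = v/ω = -1.25/0.5 = -2.5000
x' = 1.5 + -2.5000·(sin 2.8444 − sin 2.0944) = 2.9330
y' = 4 − -2.5000·(cos 2.8444 − cos 2.0944) = 2.8596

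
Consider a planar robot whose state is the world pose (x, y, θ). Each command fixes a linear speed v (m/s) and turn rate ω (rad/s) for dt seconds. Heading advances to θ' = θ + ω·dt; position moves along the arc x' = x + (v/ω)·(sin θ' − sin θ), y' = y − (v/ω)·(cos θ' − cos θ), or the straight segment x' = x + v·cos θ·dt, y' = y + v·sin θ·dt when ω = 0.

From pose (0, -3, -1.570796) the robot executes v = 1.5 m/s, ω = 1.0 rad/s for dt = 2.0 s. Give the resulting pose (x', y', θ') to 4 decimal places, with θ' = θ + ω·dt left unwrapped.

(2.1242, -4.3639, 0.4292)

θ' = -1.5708 + 1.0·2.0 = 0.4292
R = v/ω = 1.5/1.0 = 1.5000
x' = 0 + 1.5000·(sin 0.4292 − sin -1.5708) = 2.1242
y' = -3 − 1.5000·(cos 0.4292 − cos -1.5708) = -4.3639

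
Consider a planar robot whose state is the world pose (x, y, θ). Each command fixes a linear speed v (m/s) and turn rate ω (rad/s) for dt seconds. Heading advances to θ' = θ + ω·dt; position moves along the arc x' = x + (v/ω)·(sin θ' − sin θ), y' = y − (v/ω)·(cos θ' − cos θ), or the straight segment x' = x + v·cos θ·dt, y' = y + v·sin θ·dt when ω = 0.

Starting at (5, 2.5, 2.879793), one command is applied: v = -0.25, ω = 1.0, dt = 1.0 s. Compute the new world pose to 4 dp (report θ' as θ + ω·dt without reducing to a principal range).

(5.2329, 2.5566, 3.8798)

θ' = 2.8798 + 1.0·1.0 = 3.8798
R = v/ω = -0.25/1.0 = -0.2500
x' = 5 + -0.2500·(sin 3.8798 − sin 2.8798) = 5.2329
y' = 2.5 − -0.2500·(cos 3.8798 − cos 2.8798) = 2.5566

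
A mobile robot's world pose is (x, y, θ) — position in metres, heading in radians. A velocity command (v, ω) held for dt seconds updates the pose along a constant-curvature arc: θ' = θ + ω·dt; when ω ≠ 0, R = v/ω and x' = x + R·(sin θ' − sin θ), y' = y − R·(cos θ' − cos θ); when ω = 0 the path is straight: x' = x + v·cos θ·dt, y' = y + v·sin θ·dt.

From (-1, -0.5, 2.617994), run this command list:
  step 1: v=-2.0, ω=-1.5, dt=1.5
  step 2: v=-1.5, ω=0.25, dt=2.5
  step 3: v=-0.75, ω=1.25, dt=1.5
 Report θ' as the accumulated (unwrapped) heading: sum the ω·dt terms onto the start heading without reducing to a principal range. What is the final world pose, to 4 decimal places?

(-3.7141, -6.1254, 2.8680)

step 1: θ'=0.3680 (R=1.3333) → pose (-1.1870, -2.8988, 0.3680)
step 2: θ'=0.9930 (R=-6.0000) → pose (-4.0545, -5.2200, 0.9930)
step 3: θ'=2.8680 (R=-0.6000) → pose (-3.7141, -6.1254, 2.8680)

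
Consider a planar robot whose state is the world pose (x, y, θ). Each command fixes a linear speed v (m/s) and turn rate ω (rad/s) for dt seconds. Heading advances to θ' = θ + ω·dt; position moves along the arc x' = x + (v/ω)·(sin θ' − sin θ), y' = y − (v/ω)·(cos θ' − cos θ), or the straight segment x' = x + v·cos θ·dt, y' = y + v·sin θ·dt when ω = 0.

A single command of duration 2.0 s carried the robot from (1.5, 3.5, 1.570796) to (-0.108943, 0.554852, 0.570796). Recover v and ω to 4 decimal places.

Δθ = 0.570796 − 1.570796 = -1.000000
ω = Δθ/dt = -1.000000/2.0 = -0.5000
R = −Δy/(cos θ' − cos θ) = 3.5000
v = R·ω = 3.5000·-0.5000 = -1.7500

v = -1.7500, ω = -0.5000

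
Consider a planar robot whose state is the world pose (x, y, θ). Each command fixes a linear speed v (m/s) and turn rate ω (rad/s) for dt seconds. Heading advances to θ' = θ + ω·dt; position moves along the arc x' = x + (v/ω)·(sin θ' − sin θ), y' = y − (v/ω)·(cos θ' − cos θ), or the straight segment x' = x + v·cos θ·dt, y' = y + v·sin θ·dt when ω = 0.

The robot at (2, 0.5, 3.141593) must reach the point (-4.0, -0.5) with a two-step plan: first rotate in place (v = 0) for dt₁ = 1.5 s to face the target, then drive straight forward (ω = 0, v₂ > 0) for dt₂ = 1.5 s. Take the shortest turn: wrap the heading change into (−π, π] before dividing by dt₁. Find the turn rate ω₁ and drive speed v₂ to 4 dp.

ω₁ = 0.1101, v₂ = 4.0552

heading to target = atan2(-0.5−0.5, -4−2) = -2.9764
Δθ = wrap(-2.9764 − 3.1416) = 0.1651; ω₁ = Δθ/dt₁ = 0.1101
distance = √((-4−2)² + (-0.5−0.5)²) = 6.0828; v₂ = distance/dt₂ = 4.0552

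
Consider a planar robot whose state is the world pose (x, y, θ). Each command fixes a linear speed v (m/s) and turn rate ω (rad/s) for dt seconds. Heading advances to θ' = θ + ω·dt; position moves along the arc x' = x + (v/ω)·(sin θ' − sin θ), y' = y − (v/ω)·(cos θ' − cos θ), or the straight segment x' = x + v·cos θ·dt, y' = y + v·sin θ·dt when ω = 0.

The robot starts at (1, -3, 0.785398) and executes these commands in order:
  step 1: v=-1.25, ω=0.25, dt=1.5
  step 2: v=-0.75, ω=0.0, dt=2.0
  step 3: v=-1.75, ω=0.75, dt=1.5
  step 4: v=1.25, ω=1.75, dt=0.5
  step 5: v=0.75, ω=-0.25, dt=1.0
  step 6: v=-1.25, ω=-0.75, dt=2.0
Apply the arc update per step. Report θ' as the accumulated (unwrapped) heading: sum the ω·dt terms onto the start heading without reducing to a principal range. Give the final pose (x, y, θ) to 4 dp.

(-0.3041, -9.9393, 1.4104)

step 1: θ'=1.1604 (R=-5.0000) → pose (-0.0493, -4.5407, 1.1604)
step 2: θ'=1.1604 (straight) → pose (-0.6477, -5.9161, 1.1604)
step 3: θ'=2.2854 (R=-2.3333) → pose (-0.2707, -8.3761, 2.2854)
step 4: θ'=3.1604 (R=0.7143) → pose (-0.8236, -8.1300, 3.1604)
step 5: θ'=2.9104 (R=-3.0000) → pose (-1.5675, -8.0508, 2.9104)
step 6: θ'=1.4104 (R=1.6667) → pose (-0.3041, -9.9393, 1.4104)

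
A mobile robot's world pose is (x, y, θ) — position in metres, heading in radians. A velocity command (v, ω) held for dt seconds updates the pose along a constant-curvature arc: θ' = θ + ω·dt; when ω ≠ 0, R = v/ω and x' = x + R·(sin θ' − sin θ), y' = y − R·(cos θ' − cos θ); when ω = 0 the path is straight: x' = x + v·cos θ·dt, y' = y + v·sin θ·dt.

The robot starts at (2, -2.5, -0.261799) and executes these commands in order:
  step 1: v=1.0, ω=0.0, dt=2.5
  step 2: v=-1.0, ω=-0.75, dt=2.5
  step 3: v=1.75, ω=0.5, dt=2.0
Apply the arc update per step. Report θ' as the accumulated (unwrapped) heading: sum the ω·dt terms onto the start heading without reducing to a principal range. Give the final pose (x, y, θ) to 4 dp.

(3.4132, -4.4928, -1.1368)

step 1: θ'=-0.2618 (straight) → pose (4.4148, -3.1470, -0.2618)
step 2: θ'=-2.1368 (R=1.3333) → pose (3.6345, -1.1441, -2.1368)
step 3: θ'=-1.1368 (R=3.5000) → pose (3.4132, -4.4928, -1.1368)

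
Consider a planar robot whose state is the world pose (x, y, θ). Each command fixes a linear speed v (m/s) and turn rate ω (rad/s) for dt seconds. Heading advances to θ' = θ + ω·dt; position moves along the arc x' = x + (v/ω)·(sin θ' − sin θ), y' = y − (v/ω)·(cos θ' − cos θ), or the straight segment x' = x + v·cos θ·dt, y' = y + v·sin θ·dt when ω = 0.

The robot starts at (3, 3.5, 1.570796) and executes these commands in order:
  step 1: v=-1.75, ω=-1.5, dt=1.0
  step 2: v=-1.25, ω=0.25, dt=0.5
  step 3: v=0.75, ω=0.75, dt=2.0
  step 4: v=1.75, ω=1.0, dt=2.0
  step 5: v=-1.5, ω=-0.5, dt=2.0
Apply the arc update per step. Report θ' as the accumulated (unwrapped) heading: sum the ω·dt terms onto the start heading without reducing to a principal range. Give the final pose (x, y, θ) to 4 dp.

(2.3095, 4.7845, 2.6958)

step 1: θ'=0.0708 (R=1.1667) → pose (1.9159, 2.3363, 0.0708)
step 2: θ'=0.1958 (R=-5.0000) → pose (1.2968, 2.2532, 0.1958)
step 3: θ'=1.6958 (R=1.0000) → pose (2.0945, 3.3588, 1.6958)
step 4: θ'=3.6958 (R=1.7500) → pose (-0.5629, 4.6287, 3.6958)
step 5: θ'=2.6958 (R=3.0000) → pose (2.3095, 4.7845, 2.6958)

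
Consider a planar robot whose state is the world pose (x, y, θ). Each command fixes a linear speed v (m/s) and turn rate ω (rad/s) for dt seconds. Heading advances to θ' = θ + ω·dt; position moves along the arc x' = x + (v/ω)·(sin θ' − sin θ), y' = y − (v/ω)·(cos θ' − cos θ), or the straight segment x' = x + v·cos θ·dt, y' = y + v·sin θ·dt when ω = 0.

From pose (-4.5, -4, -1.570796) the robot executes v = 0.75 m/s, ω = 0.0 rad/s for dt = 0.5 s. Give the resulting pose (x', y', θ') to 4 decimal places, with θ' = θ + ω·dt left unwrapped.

(-4.5000, -4.3750, -1.5708)

θ' = -1.5708 + 0.0·0.5 = -1.5708
ω = 0 → straight: x' = -4.5 + 0.75·cos(-1.5708)·0.5 = -4.5000
y' = -4 + 0.75·sin(-1.5708)·0.5 = -4.3750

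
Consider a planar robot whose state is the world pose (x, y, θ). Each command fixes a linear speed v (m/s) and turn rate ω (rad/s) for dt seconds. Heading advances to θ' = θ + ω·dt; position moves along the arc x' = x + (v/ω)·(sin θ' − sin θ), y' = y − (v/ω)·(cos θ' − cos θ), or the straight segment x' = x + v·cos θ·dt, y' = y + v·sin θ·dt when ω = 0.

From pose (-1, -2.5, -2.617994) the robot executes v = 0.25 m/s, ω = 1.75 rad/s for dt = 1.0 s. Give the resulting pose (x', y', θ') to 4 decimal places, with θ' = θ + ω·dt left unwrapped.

(-1.0376, -2.7161, -0.8680)

θ' = -2.6180 + 1.75·1.0 = -0.8680
R = v/ω = 0.25/1.75 = 0.1429
x' = -1 + 0.1429·(sin -0.8680 − sin -2.6180) = -1.0376
y' = -2.5 − 0.1429·(cos -0.8680 − cos -2.6180) = -2.7161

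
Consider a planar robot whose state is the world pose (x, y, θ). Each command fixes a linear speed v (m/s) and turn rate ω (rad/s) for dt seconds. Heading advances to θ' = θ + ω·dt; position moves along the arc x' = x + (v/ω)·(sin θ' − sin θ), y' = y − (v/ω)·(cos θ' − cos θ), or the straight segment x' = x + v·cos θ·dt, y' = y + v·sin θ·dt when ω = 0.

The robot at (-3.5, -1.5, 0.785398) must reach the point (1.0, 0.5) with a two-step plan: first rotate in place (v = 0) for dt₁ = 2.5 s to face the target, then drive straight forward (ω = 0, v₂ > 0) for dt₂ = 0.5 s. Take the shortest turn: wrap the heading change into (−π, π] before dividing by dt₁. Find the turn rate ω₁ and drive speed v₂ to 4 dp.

heading to target = atan2(0.5−-1.5, 1−-3.5) = 0.4182
Δθ = wrap(0.4182 − 0.7854) = -0.3672; ω₁ = Δθ/dt₁ = -0.1469
distance = √((1−-3.5)² + (0.5−-1.5)²) = 4.9244; v₂ = distance/dt₂ = 9.8489

ω₁ = -0.1469, v₂ = 9.8489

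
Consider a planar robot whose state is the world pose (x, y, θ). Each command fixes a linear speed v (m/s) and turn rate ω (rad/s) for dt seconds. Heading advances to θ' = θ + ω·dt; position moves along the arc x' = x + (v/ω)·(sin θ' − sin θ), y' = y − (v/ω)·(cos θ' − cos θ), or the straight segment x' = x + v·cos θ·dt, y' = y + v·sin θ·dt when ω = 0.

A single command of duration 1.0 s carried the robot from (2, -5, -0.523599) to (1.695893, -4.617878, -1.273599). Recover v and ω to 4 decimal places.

v = -0.5000, ω = -0.7500

Δθ = -1.273599 − -0.523599 = -0.750000
ω = Δθ/dt = -0.750000/1.0 = -0.7500
R = −Δy/(cos θ' − cos θ) = 0.6667
v = R·ω = 0.6667·-0.7500 = -0.5000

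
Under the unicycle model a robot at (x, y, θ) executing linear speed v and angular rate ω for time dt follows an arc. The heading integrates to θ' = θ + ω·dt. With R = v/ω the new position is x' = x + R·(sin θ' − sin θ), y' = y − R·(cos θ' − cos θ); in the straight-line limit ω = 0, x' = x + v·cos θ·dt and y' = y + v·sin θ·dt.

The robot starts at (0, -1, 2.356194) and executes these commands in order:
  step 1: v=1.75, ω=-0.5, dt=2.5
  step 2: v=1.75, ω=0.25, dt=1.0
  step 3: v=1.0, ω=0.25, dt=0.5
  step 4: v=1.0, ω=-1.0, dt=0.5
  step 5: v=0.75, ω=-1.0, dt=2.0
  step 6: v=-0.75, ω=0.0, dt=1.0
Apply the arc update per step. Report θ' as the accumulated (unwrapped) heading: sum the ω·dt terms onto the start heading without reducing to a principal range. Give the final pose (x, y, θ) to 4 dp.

step 1: θ'=1.1062 (R=-3.5000) → pose (-0.6541, 3.0431, 1.1062)
step 2: θ'=1.3562 (R=7.0000) → pose (-0.0727, 4.6889, 1.3562)
step 3: θ'=1.4812 (R=4.0000) → pose (0.0030, 5.1828, 1.4812)
step 4: θ'=0.9812 (R=-1.0000) → pose (0.1678, 5.6493, 0.9812)
step 5: θ'=-1.0188 (R=-0.7500) → pose (1.4298, 5.6256, -1.0188)
step 6: θ'=-1.0188 (straight) → pose (1.0365, 6.2642, -1.0188)

(1.0365, 6.2642, -1.0188)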